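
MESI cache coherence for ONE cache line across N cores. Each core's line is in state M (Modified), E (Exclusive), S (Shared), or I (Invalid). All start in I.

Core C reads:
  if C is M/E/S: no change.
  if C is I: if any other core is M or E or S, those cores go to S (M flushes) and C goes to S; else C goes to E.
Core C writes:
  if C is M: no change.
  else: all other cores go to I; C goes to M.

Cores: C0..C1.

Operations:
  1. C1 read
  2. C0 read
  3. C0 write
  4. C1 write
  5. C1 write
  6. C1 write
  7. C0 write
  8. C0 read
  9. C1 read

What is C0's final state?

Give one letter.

Op 1: C1 read [C1 read from I: no other sharers -> C1=E (exclusive)] -> [I,E]
Op 2: C0 read [C0 read from I: others=['C1=E'] -> C0=S, others downsized to S] -> [S,S]
Op 3: C0 write [C0 write: invalidate ['C1=S'] -> C0=M] -> [M,I]
Op 4: C1 write [C1 write: invalidate ['C0=M'] -> C1=M] -> [I,M]
Op 5: C1 write [C1 write: already M (modified), no change] -> [I,M]
Op 6: C1 write [C1 write: already M (modified), no change] -> [I,M]
Op 7: C0 write [C0 write: invalidate ['C1=M'] -> C0=M] -> [M,I]
Op 8: C0 read [C0 read: already in M, no change] -> [M,I]
Op 9: C1 read [C1 read from I: others=['C0=M'] -> C1=S, others downsized to S] -> [S,S]

Answer: S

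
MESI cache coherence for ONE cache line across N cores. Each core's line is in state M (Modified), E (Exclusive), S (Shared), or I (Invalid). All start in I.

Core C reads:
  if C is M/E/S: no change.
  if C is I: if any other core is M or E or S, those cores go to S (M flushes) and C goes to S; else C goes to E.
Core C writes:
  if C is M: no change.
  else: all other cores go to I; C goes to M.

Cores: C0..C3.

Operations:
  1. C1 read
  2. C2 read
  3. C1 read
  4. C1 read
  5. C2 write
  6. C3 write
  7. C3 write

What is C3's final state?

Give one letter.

Op 1: C1 read [C1 read from I: no other sharers -> C1=E (exclusive)] -> [I,E,I,I]
Op 2: C2 read [C2 read from I: others=['C1=E'] -> C2=S, others downsized to S] -> [I,S,S,I]
Op 3: C1 read [C1 read: already in S, no change] -> [I,S,S,I]
Op 4: C1 read [C1 read: already in S, no change] -> [I,S,S,I]
Op 5: C2 write [C2 write: invalidate ['C1=S'] -> C2=M] -> [I,I,M,I]
Op 6: C3 write [C3 write: invalidate ['C2=M'] -> C3=M] -> [I,I,I,M]
Op 7: C3 write [C3 write: already M (modified), no change] -> [I,I,I,M]

Answer: M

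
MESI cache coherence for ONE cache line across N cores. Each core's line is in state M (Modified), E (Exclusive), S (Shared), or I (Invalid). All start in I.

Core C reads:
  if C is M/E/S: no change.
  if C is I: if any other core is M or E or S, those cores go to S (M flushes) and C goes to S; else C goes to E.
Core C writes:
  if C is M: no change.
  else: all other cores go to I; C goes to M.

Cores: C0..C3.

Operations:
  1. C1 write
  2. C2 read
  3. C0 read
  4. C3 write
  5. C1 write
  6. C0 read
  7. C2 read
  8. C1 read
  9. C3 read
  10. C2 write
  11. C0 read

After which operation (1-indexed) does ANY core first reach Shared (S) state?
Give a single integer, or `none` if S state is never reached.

Answer: 2

Derivation:
Op 1: C1 write [C1 write: invalidate none -> C1=M] -> [I,M,I,I]
Op 2: C2 read [C2 read from I: others=['C1=M'] -> C2=S, others downsized to S] -> [I,S,S,I]
  -> First S state at op 2; remaining ops need not be traced.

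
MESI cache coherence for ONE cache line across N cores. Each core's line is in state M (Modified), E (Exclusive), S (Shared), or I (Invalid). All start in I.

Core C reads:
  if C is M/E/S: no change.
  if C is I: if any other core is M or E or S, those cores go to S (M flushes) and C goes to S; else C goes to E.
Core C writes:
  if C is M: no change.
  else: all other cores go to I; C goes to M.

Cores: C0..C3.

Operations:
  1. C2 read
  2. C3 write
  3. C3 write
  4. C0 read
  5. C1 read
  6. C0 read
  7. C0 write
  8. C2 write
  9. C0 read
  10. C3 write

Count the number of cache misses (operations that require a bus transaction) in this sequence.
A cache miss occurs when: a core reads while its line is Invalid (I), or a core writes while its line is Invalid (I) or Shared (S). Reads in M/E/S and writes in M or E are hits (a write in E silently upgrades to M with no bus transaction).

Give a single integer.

Answer: 8

Derivation:
Op 1: C2 read [C2 read from I: no other sharers -> C2=E (exclusive)] -> [I,I,E,I] [MISS #1: read from I]
Op 2: C3 write [C3 write: invalidate ['C2=E'] -> C3=M] -> [I,I,I,M] [MISS #2: write from I]
Op 3: C3 write [C3 write: already M (modified), no change] -> [I,I,I,M] [hit: write from M]
Op 4: C0 read [C0 read from I: others=['C3=M'] -> C0=S, others downsized to S] -> [S,I,I,S] [MISS #3: read from I]
Op 5: C1 read [C1 read from I: others=['C0=S', 'C3=S'] -> C1=S, others downsized to S] -> [S,S,I,S] [MISS #4: read from I]
Op 6: C0 read [C0 read: already in S, no change] -> [S,S,I,S] [hit: read from S]
Op 7: C0 write [C0 write: invalidate ['C1=S', 'C3=S'] -> C0=M] -> [M,I,I,I] [MISS #5: write from S]
Op 8: C2 write [C2 write: invalidate ['C0=M'] -> C2=M] -> [I,I,M,I] [MISS #6: write from I]
Op 9: C0 read [C0 read from I: others=['C2=M'] -> C0=S, others downsized to S] -> [S,I,S,I] [MISS #7: read from I]
Op 10: C3 write [C3 write: invalidate ['C0=S', 'C2=S'] -> C3=M] -> [I,I,I,M] [MISS #8: write from I]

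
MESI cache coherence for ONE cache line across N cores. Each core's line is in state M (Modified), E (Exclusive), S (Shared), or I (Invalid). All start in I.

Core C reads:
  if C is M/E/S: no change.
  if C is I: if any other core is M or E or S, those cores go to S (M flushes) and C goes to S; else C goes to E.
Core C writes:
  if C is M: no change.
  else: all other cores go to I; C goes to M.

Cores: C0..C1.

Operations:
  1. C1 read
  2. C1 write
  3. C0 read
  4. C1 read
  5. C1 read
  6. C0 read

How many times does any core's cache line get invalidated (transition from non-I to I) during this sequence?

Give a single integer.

Op 1: C1 read [C1 read from I: no other sharers -> C1=E (exclusive)] -> [I,E] (invalidations this op: 0; running total: 0)
Op 2: C1 write [C1 write: invalidate none -> C1=M] -> [I,M] (invalidations this op: 0; running total: 0)
Op 3: C0 read [C0 read from I: others=['C1=M'] -> C0=S, others downsized to S] -> [S,S] (invalidations this op: 0; running total: 0)
Op 4: C1 read [C1 read: already in S, no change] -> [S,S] (invalidations this op: 0; running total: 0)
Op 5: C1 read [C1 read: already in S, no change] -> [S,S] (invalidations this op: 0; running total: 0)
Op 6: C0 read [C0 read: already in S, no change] -> [S,S] (invalidations this op: 0; running total: 0)

Answer: 0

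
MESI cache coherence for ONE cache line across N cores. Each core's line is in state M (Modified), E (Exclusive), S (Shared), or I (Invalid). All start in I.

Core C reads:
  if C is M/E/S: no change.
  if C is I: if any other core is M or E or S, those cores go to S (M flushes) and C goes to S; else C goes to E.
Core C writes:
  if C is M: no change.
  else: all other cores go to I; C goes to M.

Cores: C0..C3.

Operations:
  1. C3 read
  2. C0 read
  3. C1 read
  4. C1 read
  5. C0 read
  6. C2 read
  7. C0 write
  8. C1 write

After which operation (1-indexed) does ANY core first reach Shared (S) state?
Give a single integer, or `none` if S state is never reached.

Op 1: C3 read [C3 read from I: no other sharers -> C3=E (exclusive)] -> [I,I,I,E]
Op 2: C0 read [C0 read from I: others=['C3=E'] -> C0=S, others downsized to S] -> [S,I,I,S]
  -> First S state at op 2; remaining ops need not be traced.

Answer: 2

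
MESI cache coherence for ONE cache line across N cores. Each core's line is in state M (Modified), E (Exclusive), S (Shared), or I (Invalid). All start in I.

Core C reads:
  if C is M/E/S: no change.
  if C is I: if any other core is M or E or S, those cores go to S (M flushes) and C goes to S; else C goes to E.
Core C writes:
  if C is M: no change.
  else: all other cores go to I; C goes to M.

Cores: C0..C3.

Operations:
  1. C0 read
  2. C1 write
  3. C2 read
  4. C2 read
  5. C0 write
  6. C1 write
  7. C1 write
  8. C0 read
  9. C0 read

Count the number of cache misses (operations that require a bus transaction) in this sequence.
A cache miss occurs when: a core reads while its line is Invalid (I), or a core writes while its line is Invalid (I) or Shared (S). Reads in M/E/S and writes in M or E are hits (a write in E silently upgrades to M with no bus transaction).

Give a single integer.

Answer: 6

Derivation:
Op 1: C0 read [C0 read from I: no other sharers -> C0=E (exclusive)] -> [E,I,I,I] [MISS #1: read from I]
Op 2: C1 write [C1 write: invalidate ['C0=E'] -> C1=M] -> [I,M,I,I] [MISS #2: write from I]
Op 3: C2 read [C2 read from I: others=['C1=M'] -> C2=S, others downsized to S] -> [I,S,S,I] [MISS #3: read from I]
Op 4: C2 read [C2 read: already in S, no change] -> [I,S,S,I] [hit: read from S]
Op 5: C0 write [C0 write: invalidate ['C1=S', 'C2=S'] -> C0=M] -> [M,I,I,I] [MISS #4: write from I]
Op 6: C1 write [C1 write: invalidate ['C0=M'] -> C1=M] -> [I,M,I,I] [MISS #5: write from I]
Op 7: C1 write [C1 write: already M (modified), no change] -> [I,M,I,I] [hit: write from M]
Op 8: C0 read [C0 read from I: others=['C1=M'] -> C0=S, others downsized to S] -> [S,S,I,I] [MISS #6: read from I]
Op 9: C0 read [C0 read: already in S, no change] -> [S,S,I,I] [hit: read from S]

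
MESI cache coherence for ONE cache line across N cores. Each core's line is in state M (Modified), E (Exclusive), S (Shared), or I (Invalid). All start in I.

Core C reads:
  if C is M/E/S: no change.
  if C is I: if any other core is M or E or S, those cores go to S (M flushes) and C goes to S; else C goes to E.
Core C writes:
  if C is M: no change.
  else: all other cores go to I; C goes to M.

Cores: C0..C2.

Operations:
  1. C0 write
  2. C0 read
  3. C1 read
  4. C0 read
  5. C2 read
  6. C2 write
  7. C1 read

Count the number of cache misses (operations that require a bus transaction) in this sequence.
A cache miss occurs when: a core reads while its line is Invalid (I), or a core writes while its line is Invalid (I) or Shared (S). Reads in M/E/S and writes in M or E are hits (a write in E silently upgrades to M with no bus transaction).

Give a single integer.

Answer: 5

Derivation:
Op 1: C0 write [C0 write: invalidate none -> C0=M] -> [M,I,I] [MISS #1: write from I]
Op 2: C0 read [C0 read: already in M, no change] -> [M,I,I] [hit: read from M]
Op 3: C1 read [C1 read from I: others=['C0=M'] -> C1=S, others downsized to S] -> [S,S,I] [MISS #2: read from I]
Op 4: C0 read [C0 read: already in S, no change] -> [S,S,I] [hit: read from S]
Op 5: C2 read [C2 read from I: others=['C0=S', 'C1=S'] -> C2=S, others downsized to S] -> [S,S,S] [MISS #3: read from I]
Op 6: C2 write [C2 write: invalidate ['C0=S', 'C1=S'] -> C2=M] -> [I,I,M] [MISS #4: write from S]
Op 7: C1 read [C1 read from I: others=['C2=M'] -> C1=S, others downsized to S] -> [I,S,S] [MISS #5: read from I]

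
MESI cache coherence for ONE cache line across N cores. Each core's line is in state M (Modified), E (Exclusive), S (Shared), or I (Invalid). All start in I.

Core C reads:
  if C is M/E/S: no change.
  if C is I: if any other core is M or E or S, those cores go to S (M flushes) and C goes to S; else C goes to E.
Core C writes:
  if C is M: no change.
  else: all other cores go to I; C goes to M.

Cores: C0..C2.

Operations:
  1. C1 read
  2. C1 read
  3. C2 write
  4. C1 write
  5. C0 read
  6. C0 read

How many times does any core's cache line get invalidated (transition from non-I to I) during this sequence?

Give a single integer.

Op 1: C1 read [C1 read from I: no other sharers -> C1=E (exclusive)] -> [I,E,I] (invalidations this op: 0; running total: 0)
Op 2: C1 read [C1 read: already in E, no change] -> [I,E,I] (invalidations this op: 0; running total: 0)
Op 3: C2 write [C2 write: invalidate ['C1=E'] -> C2=M] -> [I,I,M] (invalidations this op: 1; running total: 1)
Op 4: C1 write [C1 write: invalidate ['C2=M'] -> C1=M] -> [I,M,I] (invalidations this op: 1; running total: 2)
Op 5: C0 read [C0 read from I: others=['C1=M'] -> C0=S, others downsized to S] -> [S,S,I] (invalidations this op: 0; running total: 2)
Op 6: C0 read [C0 read: already in S, no change] -> [S,S,I] (invalidations this op: 0; running total: 2)

Answer: 2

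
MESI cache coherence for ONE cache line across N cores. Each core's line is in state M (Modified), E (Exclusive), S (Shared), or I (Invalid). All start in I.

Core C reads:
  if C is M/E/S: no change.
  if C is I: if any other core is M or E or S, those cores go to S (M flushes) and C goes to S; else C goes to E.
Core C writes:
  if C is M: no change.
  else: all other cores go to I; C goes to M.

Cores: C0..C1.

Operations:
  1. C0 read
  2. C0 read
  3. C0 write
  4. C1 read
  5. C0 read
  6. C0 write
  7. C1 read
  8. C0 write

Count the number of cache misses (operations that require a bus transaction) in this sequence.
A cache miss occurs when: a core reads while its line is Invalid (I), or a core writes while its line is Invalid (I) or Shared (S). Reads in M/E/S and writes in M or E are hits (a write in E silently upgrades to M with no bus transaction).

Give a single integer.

Answer: 5

Derivation:
Op 1: C0 read [C0 read from I: no other sharers -> C0=E (exclusive)] -> [E,I] [MISS #1: read from I]
Op 2: C0 read [C0 read: already in E, no change] -> [E,I] [hit: read from E]
Op 3: C0 write [C0 write: invalidate none -> C0=M] -> [M,I] [hit: write from E is a silent E->M upgrade, no bus transaction]
Op 4: C1 read [C1 read from I: others=['C0=M'] -> C1=S, others downsized to S] -> [S,S] [MISS #2: read from I]
Op 5: C0 read [C0 read: already in S, no change] -> [S,S] [hit: read from S]
Op 6: C0 write [C0 write: invalidate ['C1=S'] -> C0=M] -> [M,I] [MISS #3: write from S]
Op 7: C1 read [C1 read from I: others=['C0=M'] -> C1=S, others downsized to S] -> [S,S] [MISS #4: read from I]
Op 8: C0 write [C0 write: invalidate ['C1=S'] -> C0=M] -> [M,I] [MISS #5: write from S]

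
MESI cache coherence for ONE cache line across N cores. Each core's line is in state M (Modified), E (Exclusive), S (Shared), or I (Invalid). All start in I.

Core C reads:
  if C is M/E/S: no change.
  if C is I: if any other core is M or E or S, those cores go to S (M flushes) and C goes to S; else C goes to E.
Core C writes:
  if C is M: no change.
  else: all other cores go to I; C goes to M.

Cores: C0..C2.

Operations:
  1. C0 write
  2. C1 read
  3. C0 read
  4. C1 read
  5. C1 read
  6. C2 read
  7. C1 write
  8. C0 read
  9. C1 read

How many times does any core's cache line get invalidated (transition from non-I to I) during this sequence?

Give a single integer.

Op 1: C0 write [C0 write: invalidate none -> C0=M] -> [M,I,I] (invalidations this op: 0; running total: 0)
Op 2: C1 read [C1 read from I: others=['C0=M'] -> C1=S, others downsized to S] -> [S,S,I] (invalidations this op: 0; running total: 0)
Op 3: C0 read [C0 read: already in S, no change] -> [S,S,I] (invalidations this op: 0; running total: 0)
Op 4: C1 read [C1 read: already in S, no change] -> [S,S,I] (invalidations this op: 0; running total: 0)
Op 5: C1 read [C1 read: already in S, no change] -> [S,S,I] (invalidations this op: 0; running total: 0)
Op 6: C2 read [C2 read from I: others=['C0=S', 'C1=S'] -> C2=S, others downsized to S] -> [S,S,S] (invalidations this op: 0; running total: 0)
Op 7: C1 write [C1 write: invalidate ['C0=S', 'C2=S'] -> C1=M] -> [I,M,I] (invalidations this op: 2; running total: 2)
Op 8: C0 read [C0 read from I: others=['C1=M'] -> C0=S, others downsized to S] -> [S,S,I] (invalidations this op: 0; running total: 2)
Op 9: C1 read [C1 read: already in S, no change] -> [S,S,I] (invalidations this op: 0; running total: 2)

Answer: 2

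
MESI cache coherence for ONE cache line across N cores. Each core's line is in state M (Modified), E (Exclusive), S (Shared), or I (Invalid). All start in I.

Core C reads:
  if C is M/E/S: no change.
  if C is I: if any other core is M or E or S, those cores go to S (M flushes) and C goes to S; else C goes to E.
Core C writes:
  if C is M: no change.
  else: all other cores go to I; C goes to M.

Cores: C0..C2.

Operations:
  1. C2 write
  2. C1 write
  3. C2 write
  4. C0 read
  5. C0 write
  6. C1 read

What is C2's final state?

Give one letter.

Op 1: C2 write [C2 write: invalidate none -> C2=M] -> [I,I,M]
Op 2: C1 write [C1 write: invalidate ['C2=M'] -> C1=M] -> [I,M,I]
Op 3: C2 write [C2 write: invalidate ['C1=M'] -> C2=M] -> [I,I,M]
Op 4: C0 read [C0 read from I: others=['C2=M'] -> C0=S, others downsized to S] -> [S,I,S]
Op 5: C0 write [C0 write: invalidate ['C2=S'] -> C0=M] -> [M,I,I]
Op 6: C1 read [C1 read from I: others=['C0=M'] -> C1=S, others downsized to S] -> [S,S,I]

Answer: I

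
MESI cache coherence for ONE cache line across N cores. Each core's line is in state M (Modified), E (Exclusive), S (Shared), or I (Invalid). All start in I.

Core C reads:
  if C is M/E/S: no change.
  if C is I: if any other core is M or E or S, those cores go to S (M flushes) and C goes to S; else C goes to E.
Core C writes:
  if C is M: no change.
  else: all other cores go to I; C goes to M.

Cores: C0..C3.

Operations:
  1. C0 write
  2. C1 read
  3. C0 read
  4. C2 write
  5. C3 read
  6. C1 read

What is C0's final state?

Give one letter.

Answer: I

Derivation:
Op 1: C0 write [C0 write: invalidate none -> C0=M] -> [M,I,I,I]
Op 2: C1 read [C1 read from I: others=['C0=M'] -> C1=S, others downsized to S] -> [S,S,I,I]
Op 3: C0 read [C0 read: already in S, no change] -> [S,S,I,I]
Op 4: C2 write [C2 write: invalidate ['C0=S', 'C1=S'] -> C2=M] -> [I,I,M,I]
Op 5: C3 read [C3 read from I: others=['C2=M'] -> C3=S, others downsized to S] -> [I,I,S,S]
Op 6: C1 read [C1 read from I: others=['C2=S', 'C3=S'] -> C1=S, others downsized to S] -> [I,S,S,S]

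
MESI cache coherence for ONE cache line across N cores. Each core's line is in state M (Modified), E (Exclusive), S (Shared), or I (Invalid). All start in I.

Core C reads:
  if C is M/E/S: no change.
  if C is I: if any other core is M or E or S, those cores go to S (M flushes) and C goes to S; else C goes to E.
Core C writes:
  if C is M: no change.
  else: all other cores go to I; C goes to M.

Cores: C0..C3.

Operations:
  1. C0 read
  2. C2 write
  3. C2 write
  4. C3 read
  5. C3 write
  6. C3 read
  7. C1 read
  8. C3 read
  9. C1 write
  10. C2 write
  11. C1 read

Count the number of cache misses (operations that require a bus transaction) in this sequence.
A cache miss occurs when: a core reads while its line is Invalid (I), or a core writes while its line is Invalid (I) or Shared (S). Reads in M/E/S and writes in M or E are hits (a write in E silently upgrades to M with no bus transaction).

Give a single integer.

Op 1: C0 read [C0 read from I: no other sharers -> C0=E (exclusive)] -> [E,I,I,I] [MISS #1: read from I]
Op 2: C2 write [C2 write: invalidate ['C0=E'] -> C2=M] -> [I,I,M,I] [MISS #2: write from I]
Op 3: C2 write [C2 write: already M (modified), no change] -> [I,I,M,I] [hit: write from M]
Op 4: C3 read [C3 read from I: others=['C2=M'] -> C3=S, others downsized to S] -> [I,I,S,S] [MISS #3: read from I]
Op 5: C3 write [C3 write: invalidate ['C2=S'] -> C3=M] -> [I,I,I,M] [MISS #4: write from S]
Op 6: C3 read [C3 read: already in M, no change] -> [I,I,I,M] [hit: read from M]
Op 7: C1 read [C1 read from I: others=['C3=M'] -> C1=S, others downsized to S] -> [I,S,I,S] [MISS #5: read from I]
Op 8: C3 read [C3 read: already in S, no change] -> [I,S,I,S] [hit: read from S]
Op 9: C1 write [C1 write: invalidate ['C3=S'] -> C1=M] -> [I,M,I,I] [MISS #6: write from S]
Op 10: C2 write [C2 write: invalidate ['C1=M'] -> C2=M] -> [I,I,M,I] [MISS #7: write from I]
Op 11: C1 read [C1 read from I: others=['C2=M'] -> C1=S, others downsized to S] -> [I,S,S,I] [MISS #8: read from I]

Answer: 8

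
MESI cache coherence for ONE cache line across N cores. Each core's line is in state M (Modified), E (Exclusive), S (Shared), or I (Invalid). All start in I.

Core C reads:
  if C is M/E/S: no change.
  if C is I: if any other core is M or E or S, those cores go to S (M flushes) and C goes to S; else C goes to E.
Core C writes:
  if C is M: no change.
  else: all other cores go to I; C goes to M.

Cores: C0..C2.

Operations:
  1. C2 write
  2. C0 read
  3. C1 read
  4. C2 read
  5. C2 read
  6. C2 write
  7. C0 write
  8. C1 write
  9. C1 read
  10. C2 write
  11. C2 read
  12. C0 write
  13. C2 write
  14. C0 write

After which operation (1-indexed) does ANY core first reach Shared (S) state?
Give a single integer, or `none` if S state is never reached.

Answer: 2

Derivation:
Op 1: C2 write [C2 write: invalidate none -> C2=M] -> [I,I,M]
Op 2: C0 read [C0 read from I: others=['C2=M'] -> C0=S, others downsized to S] -> [S,I,S]
  -> First S state at op 2; remaining ops need not be traced.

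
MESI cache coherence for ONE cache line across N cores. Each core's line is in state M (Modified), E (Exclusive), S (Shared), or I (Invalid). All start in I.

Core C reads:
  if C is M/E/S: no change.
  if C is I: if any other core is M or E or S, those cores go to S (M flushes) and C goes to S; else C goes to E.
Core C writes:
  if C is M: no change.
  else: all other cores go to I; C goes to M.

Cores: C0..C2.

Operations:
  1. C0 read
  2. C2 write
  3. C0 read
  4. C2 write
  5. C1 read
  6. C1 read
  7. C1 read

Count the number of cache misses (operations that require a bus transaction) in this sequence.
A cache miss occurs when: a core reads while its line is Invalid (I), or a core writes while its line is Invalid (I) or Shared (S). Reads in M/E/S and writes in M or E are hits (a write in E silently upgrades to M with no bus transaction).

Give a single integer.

Answer: 5

Derivation:
Op 1: C0 read [C0 read from I: no other sharers -> C0=E (exclusive)] -> [E,I,I] [MISS #1: read from I]
Op 2: C2 write [C2 write: invalidate ['C0=E'] -> C2=M] -> [I,I,M] [MISS #2: write from I]
Op 3: C0 read [C0 read from I: others=['C2=M'] -> C0=S, others downsized to S] -> [S,I,S] [MISS #3: read from I]
Op 4: C2 write [C2 write: invalidate ['C0=S'] -> C2=M] -> [I,I,M] [MISS #4: write from S]
Op 5: C1 read [C1 read from I: others=['C2=M'] -> C1=S, others downsized to S] -> [I,S,S] [MISS #5: read from I]
Op 6: C1 read [C1 read: already in S, no change] -> [I,S,S] [hit: read from S]
Op 7: C1 read [C1 read: already in S, no change] -> [I,S,S] [hit: read from S]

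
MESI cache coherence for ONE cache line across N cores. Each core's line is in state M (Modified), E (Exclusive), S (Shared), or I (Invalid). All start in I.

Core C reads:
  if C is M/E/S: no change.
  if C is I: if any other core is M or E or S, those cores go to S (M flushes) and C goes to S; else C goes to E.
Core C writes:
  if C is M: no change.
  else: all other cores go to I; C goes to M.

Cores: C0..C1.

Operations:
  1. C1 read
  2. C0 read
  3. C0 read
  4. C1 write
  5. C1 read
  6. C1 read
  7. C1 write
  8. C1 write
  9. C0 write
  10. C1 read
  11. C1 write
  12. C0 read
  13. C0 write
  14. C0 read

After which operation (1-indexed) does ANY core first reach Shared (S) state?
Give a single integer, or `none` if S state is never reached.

Op 1: C1 read [C1 read from I: no other sharers -> C1=E (exclusive)] -> [I,E]
Op 2: C0 read [C0 read from I: others=['C1=E'] -> C0=S, others downsized to S] -> [S,S]
  -> First S state at op 2; remaining ops need not be traced.

Answer: 2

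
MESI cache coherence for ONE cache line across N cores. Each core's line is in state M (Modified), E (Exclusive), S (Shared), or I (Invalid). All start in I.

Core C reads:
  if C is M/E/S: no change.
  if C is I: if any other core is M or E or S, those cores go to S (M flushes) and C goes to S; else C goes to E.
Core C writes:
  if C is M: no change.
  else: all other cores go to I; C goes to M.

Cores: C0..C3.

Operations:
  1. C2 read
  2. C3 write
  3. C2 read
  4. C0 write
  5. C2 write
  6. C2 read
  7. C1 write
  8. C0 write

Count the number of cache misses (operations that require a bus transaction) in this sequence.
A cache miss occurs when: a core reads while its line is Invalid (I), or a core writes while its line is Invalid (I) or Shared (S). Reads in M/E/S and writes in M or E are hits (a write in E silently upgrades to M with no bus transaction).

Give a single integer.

Op 1: C2 read [C2 read from I: no other sharers -> C2=E (exclusive)] -> [I,I,E,I] [MISS #1: read from I]
Op 2: C3 write [C3 write: invalidate ['C2=E'] -> C3=M] -> [I,I,I,M] [MISS #2: write from I]
Op 3: C2 read [C2 read from I: others=['C3=M'] -> C2=S, others downsized to S] -> [I,I,S,S] [MISS #3: read from I]
Op 4: C0 write [C0 write: invalidate ['C2=S', 'C3=S'] -> C0=M] -> [M,I,I,I] [MISS #4: write from I]
Op 5: C2 write [C2 write: invalidate ['C0=M'] -> C2=M] -> [I,I,M,I] [MISS #5: write from I]
Op 6: C2 read [C2 read: already in M, no change] -> [I,I,M,I] [hit: read from M]
Op 7: C1 write [C1 write: invalidate ['C2=M'] -> C1=M] -> [I,M,I,I] [MISS #6: write from I]
Op 8: C0 write [C0 write: invalidate ['C1=M'] -> C0=M] -> [M,I,I,I] [MISS #7: write from I]

Answer: 7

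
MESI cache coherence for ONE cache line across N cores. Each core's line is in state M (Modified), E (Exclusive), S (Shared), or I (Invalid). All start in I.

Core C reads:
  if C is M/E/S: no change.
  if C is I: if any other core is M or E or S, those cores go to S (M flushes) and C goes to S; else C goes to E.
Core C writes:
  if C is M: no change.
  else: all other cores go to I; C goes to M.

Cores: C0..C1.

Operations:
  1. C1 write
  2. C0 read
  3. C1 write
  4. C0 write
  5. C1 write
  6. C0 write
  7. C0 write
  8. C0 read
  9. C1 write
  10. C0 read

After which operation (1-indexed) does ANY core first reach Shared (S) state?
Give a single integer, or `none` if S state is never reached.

Op 1: C1 write [C1 write: invalidate none -> C1=M] -> [I,M]
Op 2: C0 read [C0 read from I: others=['C1=M'] -> C0=S, others downsized to S] -> [S,S]
  -> First S state at op 2; remaining ops need not be traced.

Answer: 2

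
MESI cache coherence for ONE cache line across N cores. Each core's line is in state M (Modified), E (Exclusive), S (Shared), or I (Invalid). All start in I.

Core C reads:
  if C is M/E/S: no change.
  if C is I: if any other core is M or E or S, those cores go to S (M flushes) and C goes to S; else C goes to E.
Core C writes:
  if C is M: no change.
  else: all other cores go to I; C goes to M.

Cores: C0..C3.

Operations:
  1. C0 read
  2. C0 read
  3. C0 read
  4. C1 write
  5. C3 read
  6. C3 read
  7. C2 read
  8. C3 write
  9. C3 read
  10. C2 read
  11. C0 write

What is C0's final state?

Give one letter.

Op 1: C0 read [C0 read from I: no other sharers -> C0=E (exclusive)] -> [E,I,I,I]
Op 2: C0 read [C0 read: already in E, no change] -> [E,I,I,I]
Op 3: C0 read [C0 read: already in E, no change] -> [E,I,I,I]
Op 4: C1 write [C1 write: invalidate ['C0=E'] -> C1=M] -> [I,M,I,I]
Op 5: C3 read [C3 read from I: others=['C1=M'] -> C3=S, others downsized to S] -> [I,S,I,S]
Op 6: C3 read [C3 read: already in S, no change] -> [I,S,I,S]
Op 7: C2 read [C2 read from I: others=['C1=S', 'C3=S'] -> C2=S, others downsized to S] -> [I,S,S,S]
Op 8: C3 write [C3 write: invalidate ['C1=S', 'C2=S'] -> C3=M] -> [I,I,I,M]
Op 9: C3 read [C3 read: already in M, no change] -> [I,I,I,M]
Op 10: C2 read [C2 read from I: others=['C3=M'] -> C2=S, others downsized to S] -> [I,I,S,S]
Op 11: C0 write [C0 write: invalidate ['C2=S', 'C3=S'] -> C0=M] -> [M,I,I,I]

Answer: M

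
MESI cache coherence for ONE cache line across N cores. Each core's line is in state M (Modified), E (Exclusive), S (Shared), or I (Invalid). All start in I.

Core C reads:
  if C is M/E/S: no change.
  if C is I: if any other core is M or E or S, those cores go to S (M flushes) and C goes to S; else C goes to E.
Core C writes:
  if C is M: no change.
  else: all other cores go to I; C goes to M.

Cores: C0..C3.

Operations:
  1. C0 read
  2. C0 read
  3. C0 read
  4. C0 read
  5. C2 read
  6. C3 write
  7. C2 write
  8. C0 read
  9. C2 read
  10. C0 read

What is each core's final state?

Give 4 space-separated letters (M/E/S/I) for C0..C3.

Answer: S I S I

Derivation:
Op 1: C0 read [C0 read from I: no other sharers -> C0=E (exclusive)] -> [E,I,I,I]
Op 2: C0 read [C0 read: already in E, no change] -> [E,I,I,I]
Op 3: C0 read [C0 read: already in E, no change] -> [E,I,I,I]
Op 4: C0 read [C0 read: already in E, no change] -> [E,I,I,I]
Op 5: C2 read [C2 read from I: others=['C0=E'] -> C2=S, others downsized to S] -> [S,I,S,I]
Op 6: C3 write [C3 write: invalidate ['C0=S', 'C2=S'] -> C3=M] -> [I,I,I,M]
Op 7: C2 write [C2 write: invalidate ['C3=M'] -> C2=M] -> [I,I,M,I]
Op 8: C0 read [C0 read from I: others=['C2=M'] -> C0=S, others downsized to S] -> [S,I,S,I]
Op 9: C2 read [C2 read: already in S, no change] -> [S,I,S,I]
Op 10: C0 read [C0 read: already in S, no change] -> [S,I,S,I]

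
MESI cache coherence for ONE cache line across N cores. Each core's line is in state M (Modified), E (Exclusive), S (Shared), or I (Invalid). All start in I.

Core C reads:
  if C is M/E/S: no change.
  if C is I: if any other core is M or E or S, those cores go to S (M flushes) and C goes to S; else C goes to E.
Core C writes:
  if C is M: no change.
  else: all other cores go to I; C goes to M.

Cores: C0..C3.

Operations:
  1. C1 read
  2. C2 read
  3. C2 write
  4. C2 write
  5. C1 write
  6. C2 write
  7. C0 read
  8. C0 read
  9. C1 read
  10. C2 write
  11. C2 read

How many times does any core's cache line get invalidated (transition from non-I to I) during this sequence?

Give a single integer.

Answer: 5

Derivation:
Op 1: C1 read [C1 read from I: no other sharers -> C1=E (exclusive)] -> [I,E,I,I] (invalidations this op: 0; running total: 0)
Op 2: C2 read [C2 read from I: others=['C1=E'] -> C2=S, others downsized to S] -> [I,S,S,I] (invalidations this op: 0; running total: 0)
Op 3: C2 write [C2 write: invalidate ['C1=S'] -> C2=M] -> [I,I,M,I] (invalidations this op: 1; running total: 1)
Op 4: C2 write [C2 write: already M (modified), no change] -> [I,I,M,I] (invalidations this op: 0; running total: 1)
Op 5: C1 write [C1 write: invalidate ['C2=M'] -> C1=M] -> [I,M,I,I] (invalidations this op: 1; running total: 2)
Op 6: C2 write [C2 write: invalidate ['C1=M'] -> C2=M] -> [I,I,M,I] (invalidations this op: 1; running total: 3)
Op 7: C0 read [C0 read from I: others=['C2=M'] -> C0=S, others downsized to S] -> [S,I,S,I] (invalidations this op: 0; running total: 3)
Op 8: C0 read [C0 read: already in S, no change] -> [S,I,S,I] (invalidations this op: 0; running total: 3)
Op 9: C1 read [C1 read from I: others=['C0=S', 'C2=S'] -> C1=S, others downsized to S] -> [S,S,S,I] (invalidations this op: 0; running total: 3)
Op 10: C2 write [C2 write: invalidate ['C0=S', 'C1=S'] -> C2=M] -> [I,I,M,I] (invalidations this op: 2; running total: 5)
Op 11: C2 read [C2 read: already in M, no change] -> [I,I,M,I] (invalidations this op: 0; running total: 5)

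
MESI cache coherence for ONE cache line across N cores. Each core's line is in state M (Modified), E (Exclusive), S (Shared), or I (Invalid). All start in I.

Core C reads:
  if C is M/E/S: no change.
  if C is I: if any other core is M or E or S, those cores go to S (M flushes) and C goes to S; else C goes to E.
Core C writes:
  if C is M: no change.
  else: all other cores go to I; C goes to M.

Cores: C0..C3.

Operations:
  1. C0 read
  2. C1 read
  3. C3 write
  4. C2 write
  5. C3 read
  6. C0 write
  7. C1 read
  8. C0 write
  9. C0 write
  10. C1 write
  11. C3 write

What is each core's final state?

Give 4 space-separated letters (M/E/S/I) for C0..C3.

Op 1: C0 read [C0 read from I: no other sharers -> C0=E (exclusive)] -> [E,I,I,I]
Op 2: C1 read [C1 read from I: others=['C0=E'] -> C1=S, others downsized to S] -> [S,S,I,I]
Op 3: C3 write [C3 write: invalidate ['C0=S', 'C1=S'] -> C3=M] -> [I,I,I,M]
Op 4: C2 write [C2 write: invalidate ['C3=M'] -> C2=M] -> [I,I,M,I]
Op 5: C3 read [C3 read from I: others=['C2=M'] -> C3=S, others downsized to S] -> [I,I,S,S]
Op 6: C0 write [C0 write: invalidate ['C2=S', 'C3=S'] -> C0=M] -> [M,I,I,I]
Op 7: C1 read [C1 read from I: others=['C0=M'] -> C1=S, others downsized to S] -> [S,S,I,I]
Op 8: C0 write [C0 write: invalidate ['C1=S'] -> C0=M] -> [M,I,I,I]
Op 9: C0 write [C0 write: already M (modified), no change] -> [M,I,I,I]
Op 10: C1 write [C1 write: invalidate ['C0=M'] -> C1=M] -> [I,M,I,I]
Op 11: C3 write [C3 write: invalidate ['C1=M'] -> C3=M] -> [I,I,I,M]

Answer: I I I M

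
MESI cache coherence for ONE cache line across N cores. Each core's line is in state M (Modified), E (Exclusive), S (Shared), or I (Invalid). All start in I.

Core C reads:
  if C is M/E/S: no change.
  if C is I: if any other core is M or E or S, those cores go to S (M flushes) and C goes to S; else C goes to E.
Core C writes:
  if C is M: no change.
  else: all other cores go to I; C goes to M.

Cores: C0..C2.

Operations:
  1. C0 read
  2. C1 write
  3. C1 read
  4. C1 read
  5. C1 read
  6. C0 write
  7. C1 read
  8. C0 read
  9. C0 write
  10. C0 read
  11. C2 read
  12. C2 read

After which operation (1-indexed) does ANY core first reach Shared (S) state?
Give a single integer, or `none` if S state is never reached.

Op 1: C0 read [C0 read from I: no other sharers -> C0=E (exclusive)] -> [E,I,I]
Op 2: C1 write [C1 write: invalidate ['C0=E'] -> C1=M] -> [I,M,I]
Op 3: C1 read [C1 read: already in M, no change] -> [I,M,I]
Op 4: C1 read [C1 read: already in M, no change] -> [I,M,I]
Op 5: C1 read [C1 read: already in M, no change] -> [I,M,I]
Op 6: C0 write [C0 write: invalidate ['C1=M'] -> C0=M] -> [M,I,I]
Op 7: C1 read [C1 read from I: others=['C0=M'] -> C1=S, others downsized to S] -> [S,S,I]
  -> First S state at op 7; remaining ops need not be traced.

Answer: 7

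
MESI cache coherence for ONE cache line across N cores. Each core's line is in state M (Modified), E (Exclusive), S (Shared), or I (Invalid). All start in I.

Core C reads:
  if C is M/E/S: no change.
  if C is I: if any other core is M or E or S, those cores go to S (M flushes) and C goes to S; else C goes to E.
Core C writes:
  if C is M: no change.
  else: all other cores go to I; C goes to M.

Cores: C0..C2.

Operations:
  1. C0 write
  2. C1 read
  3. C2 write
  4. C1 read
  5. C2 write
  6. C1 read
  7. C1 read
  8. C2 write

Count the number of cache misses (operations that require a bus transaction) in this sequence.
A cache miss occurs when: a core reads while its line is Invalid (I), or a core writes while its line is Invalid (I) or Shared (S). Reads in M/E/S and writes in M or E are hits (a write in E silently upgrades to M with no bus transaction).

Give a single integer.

Op 1: C0 write [C0 write: invalidate none -> C0=M] -> [M,I,I] [MISS #1: write from I]
Op 2: C1 read [C1 read from I: others=['C0=M'] -> C1=S, others downsized to S] -> [S,S,I] [MISS #2: read from I]
Op 3: C2 write [C2 write: invalidate ['C0=S', 'C1=S'] -> C2=M] -> [I,I,M] [MISS #3: write from I]
Op 4: C1 read [C1 read from I: others=['C2=M'] -> C1=S, others downsized to S] -> [I,S,S] [MISS #4: read from I]
Op 5: C2 write [C2 write: invalidate ['C1=S'] -> C2=M] -> [I,I,M] [MISS #5: write from S]
Op 6: C1 read [C1 read from I: others=['C2=M'] -> C1=S, others downsized to S] -> [I,S,S] [MISS #6: read from I]
Op 7: C1 read [C1 read: already in S, no change] -> [I,S,S] [hit: read from S]
Op 8: C2 write [C2 write: invalidate ['C1=S'] -> C2=M] -> [I,I,M] [MISS #7: write from S]

Answer: 7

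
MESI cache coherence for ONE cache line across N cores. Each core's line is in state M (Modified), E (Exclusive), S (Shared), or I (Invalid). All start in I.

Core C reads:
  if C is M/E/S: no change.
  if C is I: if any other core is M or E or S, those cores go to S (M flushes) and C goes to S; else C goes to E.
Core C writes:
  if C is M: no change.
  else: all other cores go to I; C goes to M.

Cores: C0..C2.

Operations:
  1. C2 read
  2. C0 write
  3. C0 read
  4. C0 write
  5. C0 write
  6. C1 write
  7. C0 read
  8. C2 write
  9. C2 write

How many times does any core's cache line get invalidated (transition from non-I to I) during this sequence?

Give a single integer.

Op 1: C2 read [C2 read from I: no other sharers -> C2=E (exclusive)] -> [I,I,E] (invalidations this op: 0; running total: 0)
Op 2: C0 write [C0 write: invalidate ['C2=E'] -> C0=M] -> [M,I,I] (invalidations this op: 1; running total: 1)
Op 3: C0 read [C0 read: already in M, no change] -> [M,I,I] (invalidations this op: 0; running total: 1)
Op 4: C0 write [C0 write: already M (modified), no change] -> [M,I,I] (invalidations this op: 0; running total: 1)
Op 5: C0 write [C0 write: already M (modified), no change] -> [M,I,I] (invalidations this op: 0; running total: 1)
Op 6: C1 write [C1 write: invalidate ['C0=M'] -> C1=M] -> [I,M,I] (invalidations this op: 1; running total: 2)
Op 7: C0 read [C0 read from I: others=['C1=M'] -> C0=S, others downsized to S] -> [S,S,I] (invalidations this op: 0; running total: 2)
Op 8: C2 write [C2 write: invalidate ['C0=S', 'C1=S'] -> C2=M] -> [I,I,M] (invalidations this op: 2; running total: 4)
Op 9: C2 write [C2 write: already M (modified), no change] -> [I,I,M] (invalidations this op: 0; running total: 4)

Answer: 4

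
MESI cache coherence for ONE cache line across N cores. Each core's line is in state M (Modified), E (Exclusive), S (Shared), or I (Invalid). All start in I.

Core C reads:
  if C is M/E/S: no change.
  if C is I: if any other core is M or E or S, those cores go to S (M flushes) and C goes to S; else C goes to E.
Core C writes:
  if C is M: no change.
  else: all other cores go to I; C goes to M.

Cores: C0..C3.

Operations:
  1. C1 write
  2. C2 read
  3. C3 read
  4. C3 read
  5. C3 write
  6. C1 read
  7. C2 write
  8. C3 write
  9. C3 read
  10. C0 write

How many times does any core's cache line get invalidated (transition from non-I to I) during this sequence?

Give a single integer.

Answer: 6

Derivation:
Op 1: C1 write [C1 write: invalidate none -> C1=M] -> [I,M,I,I] (invalidations this op: 0; running total: 0)
Op 2: C2 read [C2 read from I: others=['C1=M'] -> C2=S, others downsized to S] -> [I,S,S,I] (invalidations this op: 0; running total: 0)
Op 3: C3 read [C3 read from I: others=['C1=S', 'C2=S'] -> C3=S, others downsized to S] -> [I,S,S,S] (invalidations this op: 0; running total: 0)
Op 4: C3 read [C3 read: already in S, no change] -> [I,S,S,S] (invalidations this op: 0; running total: 0)
Op 5: C3 write [C3 write: invalidate ['C1=S', 'C2=S'] -> C3=M] -> [I,I,I,M] (invalidations this op: 2; running total: 2)
Op 6: C1 read [C1 read from I: others=['C3=M'] -> C1=S, others downsized to S] -> [I,S,I,S] (invalidations this op: 0; running total: 2)
Op 7: C2 write [C2 write: invalidate ['C1=S', 'C3=S'] -> C2=M] -> [I,I,M,I] (invalidations this op: 2; running total: 4)
Op 8: C3 write [C3 write: invalidate ['C2=M'] -> C3=M] -> [I,I,I,M] (invalidations this op: 1; running total: 5)
Op 9: C3 read [C3 read: already in M, no change] -> [I,I,I,M] (invalidations this op: 0; running total: 5)
Op 10: C0 write [C0 write: invalidate ['C3=M'] -> C0=M] -> [M,I,I,I] (invalidations this op: 1; running total: 6)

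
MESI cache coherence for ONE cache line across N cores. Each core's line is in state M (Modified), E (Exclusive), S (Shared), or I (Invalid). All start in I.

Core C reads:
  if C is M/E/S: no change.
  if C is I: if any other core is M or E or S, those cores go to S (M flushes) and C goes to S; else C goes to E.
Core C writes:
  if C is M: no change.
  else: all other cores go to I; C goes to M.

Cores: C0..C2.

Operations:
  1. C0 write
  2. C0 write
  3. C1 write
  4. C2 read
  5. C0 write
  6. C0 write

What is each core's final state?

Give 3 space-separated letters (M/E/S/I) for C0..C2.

Answer: M I I

Derivation:
Op 1: C0 write [C0 write: invalidate none -> C0=M] -> [M,I,I]
Op 2: C0 write [C0 write: already M (modified), no change] -> [M,I,I]
Op 3: C1 write [C1 write: invalidate ['C0=M'] -> C1=M] -> [I,M,I]
Op 4: C2 read [C2 read from I: others=['C1=M'] -> C2=S, others downsized to S] -> [I,S,S]
Op 5: C0 write [C0 write: invalidate ['C1=S', 'C2=S'] -> C0=M] -> [M,I,I]
Op 6: C0 write [C0 write: already M (modified), no change] -> [M,I,I]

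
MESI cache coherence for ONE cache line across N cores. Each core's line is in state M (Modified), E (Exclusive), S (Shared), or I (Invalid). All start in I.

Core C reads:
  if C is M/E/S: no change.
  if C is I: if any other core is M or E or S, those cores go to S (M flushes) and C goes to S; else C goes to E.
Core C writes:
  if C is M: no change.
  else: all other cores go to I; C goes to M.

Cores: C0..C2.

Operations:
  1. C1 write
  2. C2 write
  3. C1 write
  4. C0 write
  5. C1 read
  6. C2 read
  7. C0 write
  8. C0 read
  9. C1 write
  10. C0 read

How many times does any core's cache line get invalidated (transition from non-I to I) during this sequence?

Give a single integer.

Answer: 6

Derivation:
Op 1: C1 write [C1 write: invalidate none -> C1=M] -> [I,M,I] (invalidations this op: 0; running total: 0)
Op 2: C2 write [C2 write: invalidate ['C1=M'] -> C2=M] -> [I,I,M] (invalidations this op: 1; running total: 1)
Op 3: C1 write [C1 write: invalidate ['C2=M'] -> C1=M] -> [I,M,I] (invalidations this op: 1; running total: 2)
Op 4: C0 write [C0 write: invalidate ['C1=M'] -> C0=M] -> [M,I,I] (invalidations this op: 1; running total: 3)
Op 5: C1 read [C1 read from I: others=['C0=M'] -> C1=S, others downsized to S] -> [S,S,I] (invalidations this op: 0; running total: 3)
Op 6: C2 read [C2 read from I: others=['C0=S', 'C1=S'] -> C2=S, others downsized to S] -> [S,S,S] (invalidations this op: 0; running total: 3)
Op 7: C0 write [C0 write: invalidate ['C1=S', 'C2=S'] -> C0=M] -> [M,I,I] (invalidations this op: 2; running total: 5)
Op 8: C0 read [C0 read: already in M, no change] -> [M,I,I] (invalidations this op: 0; running total: 5)
Op 9: C1 write [C1 write: invalidate ['C0=M'] -> C1=M] -> [I,M,I] (invalidations this op: 1; running total: 6)
Op 10: C0 read [C0 read from I: others=['C1=M'] -> C0=S, others downsized to S] -> [S,S,I] (invalidations this op: 0; running total: 6)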